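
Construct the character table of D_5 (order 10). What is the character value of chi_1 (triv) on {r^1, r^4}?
Conjugacy classes: {e} of size 1, {r^1, r^4} of size 2, {r^2, r^3} of size 2, {s, sr, ..., sr^4} of size 5.
Character table:
  irrep \ class              {e} (size 1)  {r^1, r^4} (size 2)  {r^2, r^3} (size 2)  {s, sr, ..., sr^4} (size 5)
  chi_1 (triv)               1             1                    1                    1                          
  chi_2 (sign: r->1, s->-1)  1             1                    1                    -1                         
  chi_3 (2d, j=1)            2             -1/2 + sqrt(5)/2     -sqrt(5)/2 - 1/2     0                          
  chi_4 (2d, j=2)            2             -sqrt(5)/2 - 1/2     -1/2 + sqrt(5)/2     0                          

Spot check: chi_1 (triv) on {r^1, r^4} = 1.

Justification: D_5 has order 2*5 = 10 with 4 conjugacy classes, hence 4 irreducibles. Sum of squared dims 1 + 1 + 4 + 4 = 10 = |G|. Linear characters come from the abelianisation; the 2-dimensional irreps have character r^k -> 2*cos(2*pi*j*k/5), reflections -> 0.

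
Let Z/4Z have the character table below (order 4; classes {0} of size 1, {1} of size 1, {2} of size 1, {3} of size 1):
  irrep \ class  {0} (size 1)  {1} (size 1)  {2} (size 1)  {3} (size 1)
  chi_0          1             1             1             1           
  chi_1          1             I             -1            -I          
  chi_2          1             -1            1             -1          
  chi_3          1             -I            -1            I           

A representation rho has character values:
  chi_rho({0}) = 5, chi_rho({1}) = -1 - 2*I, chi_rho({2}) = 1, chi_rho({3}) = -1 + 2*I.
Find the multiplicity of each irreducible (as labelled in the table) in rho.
Multiplicities: chi_0: 1, chi_1: 0, chi_2: 2, chi_3: 2.

Derivation: Use <chi_rho, chi> = (1/|G|) sum_C |C| * chi_rho(C) * conj(chi(C)) with |G| = 4 for each irreducible chi in the table:
  <chi_rho, chi_0> = (1/4)[1*(5)*conj(1) + 1*(-1 - 2*I)*conj(1) + 1*(1)*conj(1) + 1*(-1 + 2*I)*conj(1)]
      = (1/4)[(5) + (-1 - 2*I) + (1) + (-1 + 2*I)] = 4/4 = 1
  <chi_rho, chi_1> = (1/4)[1*(5)*conj(1) + 1*(-1 - 2*I)*conj(I) + 1*(1)*conj(-1) + 1*(-1 + 2*I)*conj(-I)]
      = (1/4)[(5) + (-2 + I) + (-1) + (-2 - I)] = 0/4 = 0
  <chi_rho, chi_2> = (1/4)[1*(5)*conj(1) + 1*(-1 - 2*I)*conj(-1) + 1*(1)*conj(1) + 1*(-1 + 2*I)*conj(-1)]
      = (1/4)[(5) + (1 + 2*I) + (1) + (1 - 2*I)] = 8/4 = 2
  <chi_rho, chi_3> = (1/4)[1*(5)*conj(1) + 1*(-1 - 2*I)*conj(-I) + 1*(1)*conj(-1) + 1*(-1 + 2*I)*conj(I)]
      = (1/4)[(5) + (2 - I) + (-1) + (2 + I)] = 8/4 = 2
(Exp terms are combined using exp(i*s)*conj(exp(i*t)) = exp(i*(s-t)), and sums of them are collapsed using the identity that for every m > 1 the m distinct m-th roots of unity sum to 0, e.g. 1 + exp(2*I*pi/3) + exp(-2*I*pi/3) = 0.)
Dimension check: dim(rho) = sum (mult * dim) = 1*1 + 0*1 + 2*1 + 2*1 = 5 = chi_rho(e) = 5.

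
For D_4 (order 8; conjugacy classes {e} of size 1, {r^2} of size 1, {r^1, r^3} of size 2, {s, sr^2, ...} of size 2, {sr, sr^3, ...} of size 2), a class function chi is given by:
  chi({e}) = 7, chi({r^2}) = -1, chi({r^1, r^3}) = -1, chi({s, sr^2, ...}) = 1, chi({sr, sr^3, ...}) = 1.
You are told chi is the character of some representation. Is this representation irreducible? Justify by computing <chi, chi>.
Not irreducible (reducible): <chi, chi> = 7 > 1.

Why: <chi, chi> = (1/|G|) sum_C |C| * |chi(C)|^2 = (1/8)[1*|7|^2 + 1*|-1|^2 + 2*|-1|^2 + 2*|1|^2 + 2*|1|^2]
  = (1/8)[(49) + (1) + (2) + (2) + (2)] = 56/8 = 7.
A character is irreducible iff <chi, chi> = 1, so this representation is reducible.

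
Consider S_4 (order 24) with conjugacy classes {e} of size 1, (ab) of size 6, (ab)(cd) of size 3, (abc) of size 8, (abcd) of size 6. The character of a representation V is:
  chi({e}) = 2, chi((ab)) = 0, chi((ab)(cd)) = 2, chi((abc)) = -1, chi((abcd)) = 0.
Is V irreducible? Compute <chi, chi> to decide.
Irreducible: <chi, chi> = 1.

Details: <chi, chi> = (1/|G|) sum_C |C| * |chi(C)|^2 = (1/24)[1*|2|^2 + 6*|0|^2 + 3*|2|^2 + 8*|-1|^2 + 6*|0|^2]
  = (1/24)[(4) + (0) + (12) + (8) + (0)] = 24/24 = 1.
A character is irreducible iff <chi, chi> = 1, so this representation is irreducible.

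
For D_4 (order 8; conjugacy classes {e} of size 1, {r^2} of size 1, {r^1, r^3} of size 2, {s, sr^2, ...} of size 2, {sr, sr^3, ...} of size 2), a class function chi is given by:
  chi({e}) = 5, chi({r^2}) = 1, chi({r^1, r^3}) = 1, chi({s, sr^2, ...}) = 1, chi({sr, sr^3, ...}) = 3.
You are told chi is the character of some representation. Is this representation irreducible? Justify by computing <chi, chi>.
Not irreducible (reducible): <chi, chi> = 6 > 1.

Solution. <chi, chi> = (1/|G|) sum_C |C| * |chi(C)|^2 = (1/8)[1*|5|^2 + 1*|1|^2 + 2*|1|^2 + 2*|1|^2 + 2*|3|^2]
  = (1/8)[(25) + (1) + (2) + (2) + (18)] = 48/8 = 6.
A character is irreducible iff <chi, chi> = 1, so this representation is reducible.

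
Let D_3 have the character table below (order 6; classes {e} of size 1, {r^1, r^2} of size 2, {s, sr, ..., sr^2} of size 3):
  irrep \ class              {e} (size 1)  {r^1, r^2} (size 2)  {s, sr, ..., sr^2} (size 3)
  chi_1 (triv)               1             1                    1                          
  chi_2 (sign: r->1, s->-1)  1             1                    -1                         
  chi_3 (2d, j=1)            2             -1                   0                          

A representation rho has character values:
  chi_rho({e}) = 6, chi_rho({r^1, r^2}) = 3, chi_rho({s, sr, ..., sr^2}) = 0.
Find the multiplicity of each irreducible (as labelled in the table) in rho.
Multiplicities: chi_1: 2, chi_2: 2, chi_3: 1.

Working: Use <chi_rho, chi> = (1/|G|) sum_C |C| * chi_rho(C) * conj(chi(C)) with |G| = 6 for each irreducible chi in the table:
  <chi_rho, chi_1> = (1/6)[1*(6)*conj(1) + 2*(3)*conj(1) + 3*(0)*conj(1)]
      = (1/6)[(6) + (6) + (0)] = 12/6 = 2
  <chi_rho, chi_2> = (1/6)[1*(6)*conj(1) + 2*(3)*conj(1) + 3*(0)*conj(-1)]
      = (1/6)[(6) + (6) + (0)] = 12/6 = 2
  <chi_rho, chi_3> = (1/6)[1*(6)*conj(2) + 2*(3)*conj(-1) + 3*(0)*conj(0)]
      = (1/6)[(12) + (-6) + (0)] = 6/6 = 1
Dimension check: dim(rho) = sum (mult * dim) = 2*1 + 2*1 + 1*2 = 6 = chi_rho(e) = 6.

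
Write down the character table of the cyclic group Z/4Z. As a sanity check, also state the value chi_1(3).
Character table of Z/4Z (irreps indexed chi_0,...,chi_3 with chi_k(m) = zeta_4^(k*m), zeta_4 = exp(2*pi*i/4)):
  irrep \ class  {0} (size 1)  {1} (size 1)  {2} (size 1)  {3} (size 1)
  chi_0          1             1             1             1           
  chi_1          1             I             -1            -I          
  chi_2          1             -1            1             -1          
  chi_3          1             -I            -1            I           

Spot check: chi_1(3) = zeta_4^(1*3) = zeta_4^3 = -I.

Solution. Z/4Z is abelian, so all 4 irreducible complex representations are 1-dimensional. They are given by chi_k(m) = zeta_4^(k*m) for k = 0,...,3. Row orthogonality: sum_m chi_k(m) conj(chi_l(m)) = 4 * [k = l].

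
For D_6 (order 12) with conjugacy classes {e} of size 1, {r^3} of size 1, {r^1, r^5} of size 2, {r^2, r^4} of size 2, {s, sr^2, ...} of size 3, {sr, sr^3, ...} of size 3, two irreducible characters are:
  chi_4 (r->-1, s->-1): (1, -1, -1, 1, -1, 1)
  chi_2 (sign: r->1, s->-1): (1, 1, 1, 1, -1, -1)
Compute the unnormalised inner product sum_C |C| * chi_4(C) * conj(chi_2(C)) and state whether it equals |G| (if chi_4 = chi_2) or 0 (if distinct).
Sum = 0; so <chi_4, chi_2> = 0 (distinct irreducibles are orthogonal).

Details: Compute term by term over conjugacy classes (|C| * chi_4(C) * conj(chi_2(C))):
  1*(1)*conj(1) + 1*(-1)*conj(1) + 2*(-1)*conj(1) + 2*(1)*conj(1) + 3*(-1)*conj(-1) + 3*(1)*conj(-1)
  = (1) + (-1) + (-2) + (2) + (3) + (-3)
  = 0.
Dividing by |G| = 12 gives 0/12 = 0, matching the row-orthogonality relation <chi_4, chi_2> = [chi_4 = chi_2].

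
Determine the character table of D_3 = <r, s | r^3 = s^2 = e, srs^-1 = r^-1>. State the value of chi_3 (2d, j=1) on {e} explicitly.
Conjugacy classes: {e} of size 1, {r^1, r^2} of size 2, {s, sr, ..., sr^2} of size 3.
Character table:
  irrep \ class              {e} (size 1)  {r^1, r^2} (size 2)  {s, sr, ..., sr^2} (size 3)
  chi_1 (triv)               1             1                    1                          
  chi_2 (sign: r->1, s->-1)  1             1                    -1                         
  chi_3 (2d, j=1)            2             -1                   0                          

Spot check: chi_3 (2d, j=1) on {e} = 2.

Reasoning: D_3 has order 2*3 = 6 with 3 conjugacy classes, hence 3 irreducibles. Sum of squared dims 1 + 1 + 4 = 6 = |G|. Linear characters come from the abelianisation; the 2-dimensional irreps have character r^k -> 2*cos(2*pi*j*k/3), reflections -> 0.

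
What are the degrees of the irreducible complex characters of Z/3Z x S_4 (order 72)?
Dimensions: 1, 1, 1, 1, 1, 1, 2, 2, 2, 3, 3, 3, 3, 3, 3

Solution. There are 15 irreducibles (= number of conjugacy classes). Their dimensions d_i satisfy sum d_i^2 = |G| = 72: 1 + 1 + 1 + 1 + 1 + 1 + 4 + 4 + 4 + 9 + 9 + 9 + 9 + 9 + 9 = 72. (For the product with Z/3Z: each of the 3 1-dim characters of Z/3Z tensors with each irrep of S_4, giving 3 copies of each S_4-dimension.)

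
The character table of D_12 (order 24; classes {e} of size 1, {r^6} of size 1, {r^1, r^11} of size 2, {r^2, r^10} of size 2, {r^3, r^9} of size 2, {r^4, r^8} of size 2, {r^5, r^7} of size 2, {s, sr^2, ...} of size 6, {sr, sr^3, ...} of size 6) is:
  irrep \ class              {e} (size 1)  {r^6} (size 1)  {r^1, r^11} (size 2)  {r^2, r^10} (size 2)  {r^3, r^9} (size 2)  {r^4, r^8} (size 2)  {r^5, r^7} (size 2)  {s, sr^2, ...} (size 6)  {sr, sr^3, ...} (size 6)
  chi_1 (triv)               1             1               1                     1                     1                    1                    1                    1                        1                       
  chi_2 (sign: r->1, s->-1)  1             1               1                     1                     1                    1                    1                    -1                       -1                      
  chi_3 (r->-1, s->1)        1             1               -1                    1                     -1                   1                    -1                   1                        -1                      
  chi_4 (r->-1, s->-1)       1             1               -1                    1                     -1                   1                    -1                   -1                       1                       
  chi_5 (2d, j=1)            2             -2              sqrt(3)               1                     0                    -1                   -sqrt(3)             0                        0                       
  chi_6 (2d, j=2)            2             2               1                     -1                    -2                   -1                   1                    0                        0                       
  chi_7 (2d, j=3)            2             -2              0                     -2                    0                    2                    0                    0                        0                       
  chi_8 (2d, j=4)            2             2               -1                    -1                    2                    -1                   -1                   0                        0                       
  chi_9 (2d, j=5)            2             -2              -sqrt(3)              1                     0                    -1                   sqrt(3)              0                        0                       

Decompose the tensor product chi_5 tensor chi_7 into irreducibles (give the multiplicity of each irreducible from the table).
chi_5 tensor chi_7 = chi_6 + chi_8 (all other irreducibles have multiplicity 0).

Why: The character of a tensor product is the pointwise product (chi_5 * chi_7)(C) = chi_5(C) * chi_7(C):
  {e}: (2)*(2), {r^6}: (-2)*(-2), {r^1, r^11}: (sqrt(3))*(0), {r^2, r^10}: (1)*(-2), {r^3, r^9}: (0)*(0), {r^4, r^8}: (-1)*(2), {r^5, r^7}: (-sqrt(3))*(0), {s, sr^2, ...}: (0)*(0), {sr, sr^3, ...}: (0)*(0)
so (chi_5 * chi_7) takes values
  {e} -> 4, {r^6} -> 4, {r^1, r^11} -> 0, {r^2, r^10} -> -2, {r^3, r^9} -> 0, {r^4, r^8} -> -2, {r^5, r^7} -> 0, {s, sr^2, ...} -> 0, {sr, sr^3, ...} -> 0.
Now take the inner product of this character with each irreducible chi from the table, <chi_5*chi_7, chi> = (1/24) sum_C |C| (chi_5*chi_7)(C) conj(chi(C)):
  <chi_5*chi_7, chi_1> = (1/24)[1*(4)*conj(1) + 1*(4)*conj(1) + 2*(0)*conj(1) + 2*(-2)*conj(1) + 2*(0)*conj(1) + 2*(-2)*conj(1) + 2*(0)*conj(1) + 6*(0)*conj(1) + 6*(0)*conj(1)]
      = (1/24)[(4) + (4) + (0) + (-4) + (0) + (-4) + (0) + (0) + (0)] = 0/24 = 0
  <chi_5*chi_7, chi_2> = (1/24)[1*(4)*conj(1) + 1*(4)*conj(1) + 2*(0)*conj(1) + 2*(-2)*conj(1) + 2*(0)*conj(1) + 2*(-2)*conj(1) + 2*(0)*conj(1) + 6*(0)*conj(-1) + 6*(0)*conj(-1)]
      = (1/24)[(4) + (4) + (0) + (-4) + (0) + (-4) + (0) + (0) + (0)] = 0/24 = 0
  <chi_5*chi_7, chi_3> = (1/24)[1*(4)*conj(1) + 1*(4)*conj(1) + 2*(0)*conj(-1) + 2*(-2)*conj(1) + 2*(0)*conj(-1) + 2*(-2)*conj(1) + 2*(0)*conj(-1) + 6*(0)*conj(1) + 6*(0)*conj(-1)]
      = (1/24)[(4) + (4) + (0) + (-4) + (0) + (-4) + (0) + (0) + (0)] = 0/24 = 0
  <chi_5*chi_7, chi_4> = (1/24)[1*(4)*conj(1) + 1*(4)*conj(1) + 2*(0)*conj(-1) + 2*(-2)*conj(1) + 2*(0)*conj(-1) + 2*(-2)*conj(1) + 2*(0)*conj(-1) + 6*(0)*conj(-1) + 6*(0)*conj(1)]
      = (1/24)[(4) + (4) + (0) + (-4) + (0) + (-4) + (0) + (0) + (0)] = 0/24 = 0
  <chi_5*chi_7, chi_5> = (1/24)[1*(4)*conj(2) + 1*(4)*conj(-2) + 2*(0)*conj(sqrt(3)) + 2*(-2)*conj(1) + 2*(0)*conj(0) + 2*(-2)*conj(-1) + 2*(0)*conj(-sqrt(3)) + 6*(0)*conj(0) + 6*(0)*conj(0)]
      = (1/24)[(8) + (-8) + (0) + (-4) + (0) + (4) + (0) + (0) + (0)] = 0/24 = 0
  <chi_5*chi_7, chi_6> = (1/24)[1*(4)*conj(2) + 1*(4)*conj(2) + 2*(0)*conj(1) + 2*(-2)*conj(-1) + 2*(0)*conj(-2) + 2*(-2)*conj(-1) + 2*(0)*conj(1) + 6*(0)*conj(0) + 6*(0)*conj(0)]
      = (1/24)[(8) + (8) + (0) + (4) + (0) + (4) + (0) + (0) + (0)] = 24/24 = 1
  <chi_5*chi_7, chi_7> = (1/24)[1*(4)*conj(2) + 1*(4)*conj(-2) + 2*(0)*conj(0) + 2*(-2)*conj(-2) + 2*(0)*conj(0) + 2*(-2)*conj(2) + 2*(0)*conj(0) + 6*(0)*conj(0) + 6*(0)*conj(0)]
      = (1/24)[(8) + (-8) + (0) + (8) + (0) + (-8) + (0) + (0) + (0)] = 0/24 = 0
  <chi_5*chi_7, chi_8> = (1/24)[1*(4)*conj(2) + 1*(4)*conj(2) + 2*(0)*conj(-1) + 2*(-2)*conj(-1) + 2*(0)*conj(2) + 2*(-2)*conj(-1) + 2*(0)*conj(-1) + 6*(0)*conj(0) + 6*(0)*conj(0)]
      = (1/24)[(8) + (8) + (0) + (4) + (0) + (4) + (0) + (0) + (0)] = 24/24 = 1
  <chi_5*chi_7, chi_9> = (1/24)[1*(4)*conj(2) + 1*(4)*conj(-2) + 2*(0)*conj(-sqrt(3)) + 2*(-2)*conj(1) + 2*(0)*conj(0) + 2*(-2)*conj(-1) + 2*(0)*conj(sqrt(3)) + 6*(0)*conj(0) + 6*(0)*conj(0)]
      = (1/24)[(8) + (-8) + (0) + (-4) + (0) + (4) + (0) + (0) + (0)] = 0/24 = 0
Hence the multiplicities are chi_6: 1, chi_8: 1. Dimension check: dim(chi_5)*dim(chi_7) = 2*2 = 4 and sum (mult * dim) = 1*2 + 1*2 = 4.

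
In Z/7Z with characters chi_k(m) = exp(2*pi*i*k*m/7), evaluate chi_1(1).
chi_1(1) = zeta_7^1 = exp(2*I*pi/7)

Reasoning: chi_1(1) = zeta_7^(1*1) = zeta_7^1. Since zeta_7^7 = 1, this equals zeta_7^1 = exp(2*pi*i*1/7) = exp(2*I*pi/7).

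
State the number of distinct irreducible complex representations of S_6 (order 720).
11

Solution. The number of irreducible complex representations of a finite group equals its number of conjugacy classes. Conjugacy classes in S_6 correspond to cycle types, i.e. partitions of 6; there are p(6) = 11 of them, so S_6 (order 720) has exactly 11 irreducible complex representations.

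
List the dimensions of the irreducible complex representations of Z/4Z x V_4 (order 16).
Dimensions: 1, 1, 1, 1, 1, 1, 1, 1, 1, 1, 1, 1, 1, 1, 1, 1

Reasoning: There are 16 irreducibles (= number of conjugacy classes). Their dimensions d_i satisfy sum d_i^2 = |G| = 16: 1 + 1 + 1 + 1 + 1 + 1 + 1 + 1 + 1 + 1 + 1 + 1 + 1 + 1 + 1 + 1 = 16. (For the product with Z/4Z: each of the 4 1-dim characters of Z/4Z tensors with each irrep of V_4, giving 4 copies of each V_4-dimension.)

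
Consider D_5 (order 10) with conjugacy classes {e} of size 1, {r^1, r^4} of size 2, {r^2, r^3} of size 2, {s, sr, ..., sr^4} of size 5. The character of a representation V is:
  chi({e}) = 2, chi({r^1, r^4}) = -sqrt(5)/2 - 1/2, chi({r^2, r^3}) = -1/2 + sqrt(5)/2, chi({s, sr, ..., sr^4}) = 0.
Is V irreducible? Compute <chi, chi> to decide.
Irreducible: <chi, chi> = 1.

Proof sketch: <chi, chi> = (1/|G|) sum_C |C| * |chi(C)|^2 = (1/10)[1*|2|^2 + 2*|-sqrt(5)/2 - 1/2|^2 + 2*|-1/2 + sqrt(5)/2|^2 + 5*|0|^2]
  = (1/10)[(4) + (sqrt(5) + 3) + (3 - sqrt(5)) + (0)] = 10/10 = 1.
A character is irreducible iff <chi, chi> = 1, so this representation is irreducible.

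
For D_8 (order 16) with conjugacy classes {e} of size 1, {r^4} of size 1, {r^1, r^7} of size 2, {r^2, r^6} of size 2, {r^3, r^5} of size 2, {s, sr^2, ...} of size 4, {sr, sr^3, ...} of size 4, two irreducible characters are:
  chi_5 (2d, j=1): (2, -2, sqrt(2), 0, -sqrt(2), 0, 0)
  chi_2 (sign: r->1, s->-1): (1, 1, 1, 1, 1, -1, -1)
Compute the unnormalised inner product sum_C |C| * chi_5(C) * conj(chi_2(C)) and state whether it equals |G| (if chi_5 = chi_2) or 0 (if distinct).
Sum = 0; so <chi_5, chi_2> = 0 (distinct irreducibles are orthogonal).

Proof sketch: Compute term by term over conjugacy classes (|C| * chi_5(C) * conj(chi_2(C))):
  1*(2)*conj(1) + 1*(-2)*conj(1) + 2*(sqrt(2))*conj(1) + 2*(0)*conj(1) + 2*(-sqrt(2))*conj(1) + 4*(0)*conj(-1) + 4*(0)*conj(-1)
  = (2) + (-2) + (2*sqrt(2)) + (0) + (-2*sqrt(2)) + (0) + (0)
  = 0.
Dividing by |G| = 16 gives 0/16 = 0, matching the row-orthogonality relation <chi_5, chi_2> = [chi_5 = chi_2].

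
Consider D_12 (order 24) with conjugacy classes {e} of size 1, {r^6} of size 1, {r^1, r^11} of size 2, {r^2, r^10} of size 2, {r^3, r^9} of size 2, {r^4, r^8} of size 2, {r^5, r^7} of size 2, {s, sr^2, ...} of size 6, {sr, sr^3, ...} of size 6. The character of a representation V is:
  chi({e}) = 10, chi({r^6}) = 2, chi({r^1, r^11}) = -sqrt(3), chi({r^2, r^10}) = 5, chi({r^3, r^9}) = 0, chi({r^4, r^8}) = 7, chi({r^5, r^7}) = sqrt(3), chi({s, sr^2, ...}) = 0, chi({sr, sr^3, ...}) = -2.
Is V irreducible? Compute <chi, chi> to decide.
Not irreducible (reducible): <chi, chi> = 12 > 1.

Explanation: <chi, chi> = (1/|G|) sum_C |C| * |chi(C)|^2 = (1/24)[1*|10|^2 + 1*|2|^2 + 2*|-sqrt(3)|^2 + 2*|5|^2 + 2*|0|^2 + 2*|7|^2 + 2*|sqrt(3)|^2 + 6*|0|^2 + 6*|-2|^2]
  = (1/24)[(100) + (4) + (6) + (50) + (0) + (98) + (6) + (0) + (24)] = 288/24 = 12.
A character is irreducible iff <chi, chi> = 1, so this representation is reducible.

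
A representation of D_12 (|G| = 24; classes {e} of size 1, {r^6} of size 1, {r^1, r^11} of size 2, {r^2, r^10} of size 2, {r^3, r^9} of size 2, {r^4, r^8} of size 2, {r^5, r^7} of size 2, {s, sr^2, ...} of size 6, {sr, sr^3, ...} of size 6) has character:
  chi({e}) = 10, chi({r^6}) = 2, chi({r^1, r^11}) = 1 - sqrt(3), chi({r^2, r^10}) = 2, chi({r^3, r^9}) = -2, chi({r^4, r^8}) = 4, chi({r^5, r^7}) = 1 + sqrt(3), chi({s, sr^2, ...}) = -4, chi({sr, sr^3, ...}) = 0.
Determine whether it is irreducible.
Not irreducible (reducible): <chi, chi> = 11 > 1.

Details: <chi, chi> = (1/|G|) sum_C |C| * |chi(C)|^2 = (1/24)[1*|10|^2 + 1*|2|^2 + 2*|1 - sqrt(3)|^2 + 2*|2|^2 + 2*|-2|^2 + 2*|4|^2 + 2*|1 + sqrt(3)|^2 + 6*|-4|^2 + 6*|0|^2]
  = (1/24)[(100) + (4) + (8 - 4*sqrt(3)) + (8) + (8) + (32) + (4*sqrt(3) + 8) + (96) + (0)] = 264/24 = 11.
A character is irreducible iff <chi, chi> = 1, so this representation is reducible.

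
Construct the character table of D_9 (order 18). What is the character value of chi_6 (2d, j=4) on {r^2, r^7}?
Conjugacy classes: {e} of size 1, {r^1, r^8} of size 2, {r^2, r^7} of size 2, {r^3, r^6} of size 2, {r^4, r^5} of size 2, {s, sr, ..., sr^8} of size 9.
Character table:
  irrep \ class              {e} (size 1)  {r^1, r^8} (size 2)  {r^2, r^7} (size 2)  {r^3, r^6} (size 2)  {r^4, r^5} (size 2)  {s, sr, ..., sr^8} (size 9)
  chi_1 (triv)               1             1                    1                    1                    1                    1                          
  chi_2 (sign: r->1, s->-1)  1             1                    1                    1                    1                    -1                         
  chi_3 (2d, j=1)            2             2*cos(2*pi/9)        2*cos(4*pi/9)        -1                   -2*cos(pi/9)         0                          
  chi_4 (2d, j=2)            2             2*cos(4*pi/9)        -2*cos(pi/9)         -1                   2*cos(2*pi/9)        0                          
  chi_5 (2d, j=3)            2             -1                   -1                   2                    -1                   0                          
  chi_6 (2d, j=4)            2             -2*cos(pi/9)         2*cos(2*pi/9)        -1                   2*cos(4*pi/9)        0                          

Spot check: chi_6 (2d, j=4) on {r^2, r^7} = 2*cos(2*pi/9).

Details: D_9 has order 2*9 = 18 with 6 conjugacy classes, hence 6 irreducibles. Sum of squared dims 1 + 1 + 4 + 4 + 4 + 4 = 18 = |G|. Linear characters come from the abelianisation; the 2-dimensional irreps have character r^k -> 2*cos(2*pi*j*k/9), reflections -> 0.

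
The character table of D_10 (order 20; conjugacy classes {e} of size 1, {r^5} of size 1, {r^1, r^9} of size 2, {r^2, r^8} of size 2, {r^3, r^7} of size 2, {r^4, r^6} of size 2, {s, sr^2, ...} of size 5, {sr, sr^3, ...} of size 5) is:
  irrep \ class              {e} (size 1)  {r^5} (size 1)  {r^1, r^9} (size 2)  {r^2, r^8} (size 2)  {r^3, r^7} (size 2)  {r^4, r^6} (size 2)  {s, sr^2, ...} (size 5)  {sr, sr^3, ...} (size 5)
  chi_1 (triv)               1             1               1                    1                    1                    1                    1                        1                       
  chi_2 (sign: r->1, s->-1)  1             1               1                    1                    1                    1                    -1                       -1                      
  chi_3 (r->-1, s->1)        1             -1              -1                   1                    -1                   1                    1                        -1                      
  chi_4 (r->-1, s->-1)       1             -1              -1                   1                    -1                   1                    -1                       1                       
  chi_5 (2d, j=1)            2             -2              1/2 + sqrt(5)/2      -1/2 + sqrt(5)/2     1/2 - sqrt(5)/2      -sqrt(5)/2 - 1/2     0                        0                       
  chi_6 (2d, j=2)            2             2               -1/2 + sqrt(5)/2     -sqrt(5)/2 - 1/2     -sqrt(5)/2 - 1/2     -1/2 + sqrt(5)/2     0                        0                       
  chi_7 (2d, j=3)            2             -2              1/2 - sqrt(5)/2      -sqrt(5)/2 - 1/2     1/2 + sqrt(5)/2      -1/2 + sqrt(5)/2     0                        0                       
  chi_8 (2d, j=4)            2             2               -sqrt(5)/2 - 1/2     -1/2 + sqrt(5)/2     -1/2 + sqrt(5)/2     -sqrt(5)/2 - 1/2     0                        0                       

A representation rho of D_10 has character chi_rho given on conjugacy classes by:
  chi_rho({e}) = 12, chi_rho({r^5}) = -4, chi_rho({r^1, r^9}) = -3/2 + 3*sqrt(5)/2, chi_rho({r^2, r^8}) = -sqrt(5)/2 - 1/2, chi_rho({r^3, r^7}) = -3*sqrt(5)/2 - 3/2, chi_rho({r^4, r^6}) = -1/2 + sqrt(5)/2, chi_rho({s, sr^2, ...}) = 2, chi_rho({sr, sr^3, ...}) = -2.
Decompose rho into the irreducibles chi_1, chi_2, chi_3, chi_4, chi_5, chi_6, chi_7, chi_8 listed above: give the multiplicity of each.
Multiplicities: chi_1: 0, chi_2: 0, chi_3: 2, chi_4: 0, chi_5: 2, chi_6: 2, chi_7: 1, chi_8: 0.

Argument: Use <chi_rho, chi> = (1/|G|) sum_C |C| * chi_rho(C) * conj(chi(C)) with |G| = 20 for each irreducible chi in the table:
  <chi_rho, chi_1> = (1/20)[1*(12)*conj(1) + 1*(-4)*conj(1) + 2*(-3/2 + 3*sqrt(5)/2)*conj(1) + 2*(-sqrt(5)/2 - 1/2)*conj(1) + 2*(-3*sqrt(5)/2 - 3/2)*conj(1) + 2*(-1/2 + sqrt(5)/2)*conj(1) + 5*(2)*conj(1) + 5*(-2)*conj(1)]
      = (1/20)[(12) + (-4) + (-3 + 3*sqrt(5)) + (-sqrt(5) - 1) + (-3*sqrt(5) - 3) + (-1 + sqrt(5)) + (10) + (-10)] = 0/20 = 0
  <chi_rho, chi_2> = (1/20)[1*(12)*conj(1) + 1*(-4)*conj(1) + 2*(-3/2 + 3*sqrt(5)/2)*conj(1) + 2*(-sqrt(5)/2 - 1/2)*conj(1) + 2*(-3*sqrt(5)/2 - 3/2)*conj(1) + 2*(-1/2 + sqrt(5)/2)*conj(1) + 5*(2)*conj(-1) + 5*(-2)*conj(-1)]
      = (1/20)[(12) + (-4) + (-3 + 3*sqrt(5)) + (-sqrt(5) - 1) + (-3*sqrt(5) - 3) + (-1 + sqrt(5)) + (-10) + (10)] = 0/20 = 0
  <chi_rho, chi_3> = (1/20)[1*(12)*conj(1) + 1*(-4)*conj(-1) + 2*(-3/2 + 3*sqrt(5)/2)*conj(-1) + 2*(-sqrt(5)/2 - 1/2)*conj(1) + 2*(-3*sqrt(5)/2 - 3/2)*conj(-1) + 2*(-1/2 + sqrt(5)/2)*conj(1) + 5*(2)*conj(1) + 5*(-2)*conj(-1)]
      = (1/20)[(12) + (4) + (3 - 3*sqrt(5)) + (-sqrt(5) - 1) + (3 + 3*sqrt(5)) + (-1 + sqrt(5)) + (10) + (10)] = 40/20 = 2
  <chi_rho, chi_4> = (1/20)[1*(12)*conj(1) + 1*(-4)*conj(-1) + 2*(-3/2 + 3*sqrt(5)/2)*conj(-1) + 2*(-sqrt(5)/2 - 1/2)*conj(1) + 2*(-3*sqrt(5)/2 - 3/2)*conj(-1) + 2*(-1/2 + sqrt(5)/2)*conj(1) + 5*(2)*conj(-1) + 5*(-2)*conj(1)]
      = (1/20)[(12) + (4) + (3 - 3*sqrt(5)) + (-sqrt(5) - 1) + (3 + 3*sqrt(5)) + (-1 + sqrt(5)) + (-10) + (-10)] = 0/20 = 0
  <chi_rho, chi_5> = (1/20)[1*(12)*conj(2) + 1*(-4)*conj(-2) + 2*(-3/2 + 3*sqrt(5)/2)*conj(1/2 + sqrt(5)/2) + 2*(-sqrt(5)/2 - 1/2)*conj(-1/2 + sqrt(5)/2) + 2*(-3*sqrt(5)/2 - 3/2)*conj(1/2 - sqrt(5)/2) + 2*(-1/2 + sqrt(5)/2)*conj(-sqrt(5)/2 - 1/2) + 5*(2)*conj(0) + 5*(-2)*conj(0)]
      = (1/20)[(24) + (8) + (6) + (-2) + (6) + (-2) + (0) + (0)] = 40/20 = 2
  <chi_rho, chi_6> = (1/20)[1*(12)*conj(2) + 1*(-4)*conj(2) + 2*(-3/2 + 3*sqrt(5)/2)*conj(-1/2 + sqrt(5)/2) + 2*(-sqrt(5)/2 - 1/2)*conj(-sqrt(5)/2 - 1/2) + 2*(-3*sqrt(5)/2 - 3/2)*conj(-sqrt(5)/2 - 1/2) + 2*(-1/2 + sqrt(5)/2)*conj(-1/2 + sqrt(5)/2) + 5*(2)*conj(0) + 5*(-2)*conj(0)]
      = (1/20)[(24) + (-8) + (9 - 3*sqrt(5)) + (sqrt(5) + 3) + (3*sqrt(5) + 9) + (3 - sqrt(5)) + (0) + (0)] = 40/20 = 2
  <chi_rho, chi_7> = (1/20)[1*(12)*conj(2) + 1*(-4)*conj(-2) + 2*(-3/2 + 3*sqrt(5)/2)*conj(1/2 - sqrt(5)/2) + 2*(-sqrt(5)/2 - 1/2)*conj(-sqrt(5)/2 - 1/2) + 2*(-3*sqrt(5)/2 - 3/2)*conj(1/2 + sqrt(5)/2) + 2*(-1/2 + sqrt(5)/2)*conj(-1/2 + sqrt(5)/2) + 5*(2)*conj(0) + 5*(-2)*conj(0)]
      = (1/20)[(24) + (8) + (-9 + 3*sqrt(5)) + (sqrt(5) + 3) + (-9 - 3*sqrt(5)) + (3 - sqrt(5)) + (0) + (0)] = 20/20 = 1
  <chi_rho, chi_8> = (1/20)[1*(12)*conj(2) + 1*(-4)*conj(2) + 2*(-3/2 + 3*sqrt(5)/2)*conj(-sqrt(5)/2 - 1/2) + 2*(-sqrt(5)/2 - 1/2)*conj(-1/2 + sqrt(5)/2) + 2*(-3*sqrt(5)/2 - 3/2)*conj(-1/2 + sqrt(5)/2) + 2*(-1/2 + sqrt(5)/2)*conj(-sqrt(5)/2 - 1/2) + 5*(2)*conj(0) + 5*(-2)*conj(0)]
      = (1/20)[(24) + (-8) + (-6) + (-2) + (-6) + (-2) + (0) + (0)] = 0/20 = 0
Dimension check: dim(rho) = sum (mult * dim) = 0*1 + 0*1 + 2*1 + 0*1 + 2*2 + 2*2 + 1*2 + 0*2 = 12 = chi_rho(e) = 12.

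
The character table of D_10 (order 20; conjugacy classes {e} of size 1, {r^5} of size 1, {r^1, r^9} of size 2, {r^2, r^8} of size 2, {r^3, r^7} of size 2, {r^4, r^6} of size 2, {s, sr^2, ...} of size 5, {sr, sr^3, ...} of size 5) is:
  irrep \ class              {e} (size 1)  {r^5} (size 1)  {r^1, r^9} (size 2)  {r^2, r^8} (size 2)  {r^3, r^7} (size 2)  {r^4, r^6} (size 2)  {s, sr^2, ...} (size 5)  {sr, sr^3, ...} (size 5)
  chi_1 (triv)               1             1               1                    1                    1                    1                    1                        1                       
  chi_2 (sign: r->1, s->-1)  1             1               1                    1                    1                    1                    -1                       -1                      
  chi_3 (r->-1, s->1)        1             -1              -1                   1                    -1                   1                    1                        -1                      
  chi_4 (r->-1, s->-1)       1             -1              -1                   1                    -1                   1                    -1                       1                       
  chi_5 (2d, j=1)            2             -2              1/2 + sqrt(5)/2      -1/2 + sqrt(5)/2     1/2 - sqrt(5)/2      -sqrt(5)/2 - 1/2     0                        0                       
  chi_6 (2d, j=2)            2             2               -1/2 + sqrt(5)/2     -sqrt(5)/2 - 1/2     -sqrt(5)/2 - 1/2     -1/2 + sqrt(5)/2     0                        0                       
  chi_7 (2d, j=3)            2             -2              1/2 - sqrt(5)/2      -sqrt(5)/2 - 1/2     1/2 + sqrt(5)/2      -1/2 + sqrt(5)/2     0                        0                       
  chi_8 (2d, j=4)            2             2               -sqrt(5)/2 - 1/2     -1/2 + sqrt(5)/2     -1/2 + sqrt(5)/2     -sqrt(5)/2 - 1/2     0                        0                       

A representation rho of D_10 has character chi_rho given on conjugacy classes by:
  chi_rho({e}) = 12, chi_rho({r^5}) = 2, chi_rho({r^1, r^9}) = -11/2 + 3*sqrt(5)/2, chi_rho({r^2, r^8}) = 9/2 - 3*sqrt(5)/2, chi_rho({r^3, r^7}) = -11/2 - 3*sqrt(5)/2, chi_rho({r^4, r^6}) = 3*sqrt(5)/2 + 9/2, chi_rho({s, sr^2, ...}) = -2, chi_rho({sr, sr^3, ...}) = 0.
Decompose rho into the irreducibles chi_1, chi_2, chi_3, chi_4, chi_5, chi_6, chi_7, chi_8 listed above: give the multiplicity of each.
Multiplicities: chi_1: 0, chi_2: 1, chi_3: 2, chi_4: 3, chi_5: 0, chi_6: 3, chi_7: 0, chi_8: 0.

Use <chi_rho, chi> = (1/|G|) sum_C |C| * chi_rho(C) * conj(chi(C)) with |G| = 20 for each irreducible chi in the table:
  <chi_rho, chi_1> = (1/20)[1*(12)*conj(1) + 1*(2)*conj(1) + 2*(-11/2 + 3*sqrt(5)/2)*conj(1) + 2*(9/2 - 3*sqrt(5)/2)*conj(1) + 2*(-11/2 - 3*sqrt(5)/2)*conj(1) + 2*(3*sqrt(5)/2 + 9/2)*conj(1) + 5*(-2)*conj(1) + 5*(0)*conj(1)]
      = (1/20)[(12) + (2) + (-11 + 3*sqrt(5)) + (9 - 3*sqrt(5)) + (-11 - 3*sqrt(5)) + (3*sqrt(5) + 9) + (-10) + (0)] = 0/20 = 0
  <chi_rho, chi_2> = (1/20)[1*(12)*conj(1) + 1*(2)*conj(1) + 2*(-11/2 + 3*sqrt(5)/2)*conj(1) + 2*(9/2 - 3*sqrt(5)/2)*conj(1) + 2*(-11/2 - 3*sqrt(5)/2)*conj(1) + 2*(3*sqrt(5)/2 + 9/2)*conj(1) + 5*(-2)*conj(-1) + 5*(0)*conj(-1)]
      = (1/20)[(12) + (2) + (-11 + 3*sqrt(5)) + (9 - 3*sqrt(5)) + (-11 - 3*sqrt(5)) + (3*sqrt(5) + 9) + (10) + (0)] = 20/20 = 1
  <chi_rho, chi_3> = (1/20)[1*(12)*conj(1) + 1*(2)*conj(-1) + 2*(-11/2 + 3*sqrt(5)/2)*conj(-1) + 2*(9/2 - 3*sqrt(5)/2)*conj(1) + 2*(-11/2 - 3*sqrt(5)/2)*conj(-1) + 2*(3*sqrt(5)/2 + 9/2)*conj(1) + 5*(-2)*conj(1) + 5*(0)*conj(-1)]
      = (1/20)[(12) + (-2) + (11 - 3*sqrt(5)) + (9 - 3*sqrt(5)) + (3*sqrt(5) + 11) + (3*sqrt(5) + 9) + (-10) + (0)] = 40/20 = 2
  <chi_rho, chi_4> = (1/20)[1*(12)*conj(1) + 1*(2)*conj(-1) + 2*(-11/2 + 3*sqrt(5)/2)*conj(-1) + 2*(9/2 - 3*sqrt(5)/2)*conj(1) + 2*(-11/2 - 3*sqrt(5)/2)*conj(-1) + 2*(3*sqrt(5)/2 + 9/2)*conj(1) + 5*(-2)*conj(-1) + 5*(0)*conj(1)]
      = (1/20)[(12) + (-2) + (11 - 3*sqrt(5)) + (9 - 3*sqrt(5)) + (3*sqrt(5) + 11) + (3*sqrt(5) + 9) + (10) + (0)] = 60/20 = 3
  <chi_rho, chi_5> = (1/20)[1*(12)*conj(2) + 1*(2)*conj(-2) + 2*(-11/2 + 3*sqrt(5)/2)*conj(1/2 + sqrt(5)/2) + 2*(9/2 - 3*sqrt(5)/2)*conj(-1/2 + sqrt(5)/2) + 2*(-11/2 - 3*sqrt(5)/2)*conj(1/2 - sqrt(5)/2) + 2*(3*sqrt(5)/2 + 9/2)*conj(-sqrt(5)/2 - 1/2) + 5*(-2)*conj(0) + 5*(0)*conj(0)]
      = (1/20)[(24) + (-4) + (2 - 4*sqrt(5)) + (-12 + 6*sqrt(5)) + (2 + 4*sqrt(5)) + (-6*sqrt(5) - 12) + (0) + (0)] = 0/20 = 0
  <chi_rho, chi_6> = (1/20)[1*(12)*conj(2) + 1*(2)*conj(2) + 2*(-11/2 + 3*sqrt(5)/2)*conj(-1/2 + sqrt(5)/2) + 2*(9/2 - 3*sqrt(5)/2)*conj(-sqrt(5)/2 - 1/2) + 2*(-11/2 - 3*sqrt(5)/2)*conj(-sqrt(5)/2 - 1/2) + 2*(3*sqrt(5)/2 + 9/2)*conj(-1/2 + sqrt(5)/2) + 5*(-2)*conj(0) + 5*(0)*conj(0)]
      = (1/20)[(24) + (4) + (13 - 7*sqrt(5)) + (3 - 3*sqrt(5)) + (13 + 7*sqrt(5)) + (3 + 3*sqrt(5)) + (0) + (0)] = 60/20 = 3
  <chi_rho, chi_7> = (1/20)[1*(12)*conj(2) + 1*(2)*conj(-2) + 2*(-11/2 + 3*sqrt(5)/2)*conj(1/2 - sqrt(5)/2) + 2*(9/2 - 3*sqrt(5)/2)*conj(-sqrt(5)/2 - 1/2) + 2*(-11/2 - 3*sqrt(5)/2)*conj(1/2 + sqrt(5)/2) + 2*(3*sqrt(5)/2 + 9/2)*conj(-1/2 + sqrt(5)/2) + 5*(-2)*conj(0) + 5*(0)*conj(0)]
      = (1/20)[(24) + (-4) + (-13 + 7*sqrt(5)) + (3 - 3*sqrt(5)) + (-7*sqrt(5) - 13) + (3 + 3*sqrt(5)) + (0) + (0)] = 0/20 = 0
  <chi_rho, chi_8> = (1/20)[1*(12)*conj(2) + 1*(2)*conj(2) + 2*(-11/2 + 3*sqrt(5)/2)*conj(-sqrt(5)/2 - 1/2) + 2*(9/2 - 3*sqrt(5)/2)*conj(-1/2 + sqrt(5)/2) + 2*(-11/2 - 3*sqrt(5)/2)*conj(-1/2 + sqrt(5)/2) + 2*(3*sqrt(5)/2 + 9/2)*conj(-sqrt(5)/2 - 1/2) + 5*(-2)*conj(0) + 5*(0)*conj(0)]
      = (1/20)[(24) + (4) + (-2 + 4*sqrt(5)) + (-12 + 6*sqrt(5)) + (-4*sqrt(5) - 2) + (-6*sqrt(5) - 12) + (0) + (0)] = 0/20 = 0
Dimension check: dim(rho) = sum (mult * dim) = 0*1 + 1*1 + 2*1 + 3*1 + 0*2 + 3*2 + 0*2 + 0*2 = 12 = chi_rho(e) = 12.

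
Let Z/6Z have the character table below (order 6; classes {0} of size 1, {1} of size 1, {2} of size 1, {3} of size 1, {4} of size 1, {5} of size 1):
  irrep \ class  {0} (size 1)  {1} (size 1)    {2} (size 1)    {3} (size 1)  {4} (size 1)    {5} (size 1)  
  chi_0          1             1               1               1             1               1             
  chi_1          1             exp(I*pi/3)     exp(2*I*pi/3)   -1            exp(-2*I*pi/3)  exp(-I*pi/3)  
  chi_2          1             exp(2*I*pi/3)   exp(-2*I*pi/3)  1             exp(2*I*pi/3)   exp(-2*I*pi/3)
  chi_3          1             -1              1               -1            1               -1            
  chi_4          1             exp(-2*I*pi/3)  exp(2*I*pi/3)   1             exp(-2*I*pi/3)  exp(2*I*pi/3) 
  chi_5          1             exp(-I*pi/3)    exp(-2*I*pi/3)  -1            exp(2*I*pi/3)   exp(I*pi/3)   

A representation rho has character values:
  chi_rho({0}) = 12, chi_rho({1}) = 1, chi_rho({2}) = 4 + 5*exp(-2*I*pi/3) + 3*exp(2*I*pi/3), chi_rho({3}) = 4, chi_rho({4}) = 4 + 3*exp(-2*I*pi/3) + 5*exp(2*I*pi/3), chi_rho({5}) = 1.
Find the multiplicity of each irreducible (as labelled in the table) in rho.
Multiplicities: chi_0: 3, chi_1: 1, chi_2: 3, chi_3: 1, chi_4: 2, chi_5: 2.

Derivation: Use <chi_rho, chi> = (1/|G|) sum_C |C| * chi_rho(C) * conj(chi(C)) with |G| = 6 for each irreducible chi in the table:
  <chi_rho, chi_0> = (1/6)[1*(12)*conj(1) + 1*(1)*conj(1) + 1*(4 + 5*exp(-2*I*pi/3) + 3*exp(2*I*pi/3))*conj(1) + 1*(4)*conj(1) + 1*(4 + 3*exp(-2*I*pi/3) + 5*exp(2*I*pi/3))*conj(1) + 1*(1)*conj(1)]
      = (1/6)[(12) + (1) + (4 + 5*exp(-2*I*pi/3) + 3*exp(2*I*pi/3)) + (4) + (4 + 3*exp(-2*I*pi/3) + 5*exp(2*I*pi/3)) + (1)] = 18/6 = 3
  <chi_rho, chi_1> = (1/6)[1*(12)*conj(1) + 1*(1)*conj(exp(I*pi/3)) + 1*(4 + 5*exp(-2*I*pi/3) + 3*exp(2*I*pi/3))*conj(exp(2*I*pi/3)) + 1*(4)*conj(-1) + 1*(4 + 3*exp(-2*I*pi/3) + 5*exp(2*I*pi/3))*conj(exp(-2*I*pi/3)) + 1*(1)*conj(exp(-I*pi/3))]
      = (1/6)[(12) + (-1 + 2*exp(-2*I*pi/3) + 2*exp(-I*pi/3) + 3*exp(I*pi/3)) + (3 + 4*exp(-2*I*pi/3) + 5*exp(2*I*pi/3)) + (-4) + (3 + 5*exp(-2*I*pi/3) + 4*exp(2*I*pi/3)) + (-1 + 3*exp(-I*pi/3) + 2*exp(2*I*pi/3) + 2*exp(I*pi/3))] = 6/6 = 1
  <chi_rho, chi_2> = (1/6)[1*(12)*conj(1) + 1*(1)*conj(exp(2*I*pi/3)) + 1*(4 + 5*exp(-2*I*pi/3) + 3*exp(2*I*pi/3))*conj(exp(-2*I*pi/3)) + 1*(4)*conj(1) + 1*(4 + 3*exp(-2*I*pi/3) + 5*exp(2*I*pi/3))*conj(exp(2*I*pi/3)) + 1*(1)*conj(exp(-2*I*pi/3))]
      = (1/6)[(12) + (1 + 2*exp(-2*I*pi/3) + exp(-I*pi/3) + 2*exp(2*I*pi/3)) + (5 + 3*exp(-2*I*pi/3) + 4*exp(2*I*pi/3)) + (4) + (5 + 4*exp(-2*I*pi/3) + 3*exp(2*I*pi/3)) + (1 + 2*exp(-2*I*pi/3) + exp(I*pi/3) + 2*exp(2*I*pi/3))] = 18/6 = 3
  <chi_rho, chi_3> = (1/6)[1*(12)*conj(1) + 1*(1)*conj(-1) + 1*(4 + 5*exp(-2*I*pi/3) + 3*exp(2*I*pi/3))*conj(1) + 1*(4)*conj(-1) + 1*(4 + 3*exp(-2*I*pi/3) + 5*exp(2*I*pi/3))*conj(1) + 1*(1)*conj(-1)]
      = (1/6)[(12) + (-1) + (4 + 5*exp(-2*I*pi/3) + 3*exp(2*I*pi/3)) + (-4) + (4 + 3*exp(-2*I*pi/3) + 5*exp(2*I*pi/3)) + (-1)] = 6/6 = 1
  <chi_rho, chi_4> = (1/6)[1*(12)*conj(1) + 1*(1)*conj(exp(-2*I*pi/3)) + 1*(4 + 5*exp(-2*I*pi/3) + 3*exp(2*I*pi/3))*conj(exp(2*I*pi/3)) + 1*(4)*conj(1) + 1*(4 + 3*exp(-2*I*pi/3) + 5*exp(2*I*pi/3))*conj(exp(-2*I*pi/3)) + 1*(1)*conj(exp(2*I*pi/3))]
      = (1/6)[(12) + (1 + 3*exp(-2*I*pi/3) + 2*exp(2*I*pi/3) + 2*exp(I*pi/3)) + (3 + 4*exp(-2*I*pi/3) + 5*exp(2*I*pi/3)) + (4) + (3 + 5*exp(-2*I*pi/3) + 4*exp(2*I*pi/3)) + (1 + 2*exp(-2*I*pi/3) + 2*exp(-I*pi/3) + 3*exp(2*I*pi/3))] = 12/6 = 2
  <chi_rho, chi_5> = (1/6)[1*(12)*conj(1) + 1*(1)*conj(exp(-I*pi/3)) + 1*(4 + 5*exp(-2*I*pi/3) + 3*exp(2*I*pi/3))*conj(exp(-2*I*pi/3)) + 1*(4)*conj(-1) + 1*(4 + 3*exp(-2*I*pi/3) + 5*exp(2*I*pi/3))*conj(exp(2*I*pi/3)) + 1*(1)*conj(exp(I*pi/3))]
      = (1/6)[(12) + (-1 + 2*exp(-I*pi/3) + exp(2*I*pi/3) + 2*exp(I*pi/3)) + (5 + 3*exp(-2*I*pi/3) + 4*exp(2*I*pi/3)) + (-4) + (5 + 4*exp(-2*I*pi/3) + 3*exp(2*I*pi/3)) + (-1 + 2*exp(-I*pi/3) + exp(-2*I*pi/3) + 2*exp(I*pi/3))] = 12/6 = 2
(Exp terms are combined using exp(i*s)*conj(exp(i*t)) = exp(i*(s-t)), and sums of them are collapsed using the identity that for every m > 1 the m distinct m-th roots of unity sum to 0, e.g. 1 + exp(2*I*pi/3) + exp(-2*I*pi/3) = 0.)
Dimension check: dim(rho) = sum (mult * dim) = 3*1 + 1*1 + 3*1 + 1*1 + 2*1 + 2*1 = 12 = chi_rho(e) = 12.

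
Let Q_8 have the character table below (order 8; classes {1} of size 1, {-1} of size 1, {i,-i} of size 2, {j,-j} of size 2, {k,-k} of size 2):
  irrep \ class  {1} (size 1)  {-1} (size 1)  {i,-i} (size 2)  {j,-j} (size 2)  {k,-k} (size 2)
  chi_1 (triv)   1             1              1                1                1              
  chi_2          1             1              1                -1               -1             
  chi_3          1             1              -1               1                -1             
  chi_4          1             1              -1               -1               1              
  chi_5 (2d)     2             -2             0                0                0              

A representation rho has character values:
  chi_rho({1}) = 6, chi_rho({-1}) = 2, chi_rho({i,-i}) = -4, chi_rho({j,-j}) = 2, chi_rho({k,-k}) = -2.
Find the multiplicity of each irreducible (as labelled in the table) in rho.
Multiplicities: chi_1: 0, chi_2: 0, chi_3: 3, chi_4: 1, chi_5: 1.

Working: Use <chi_rho, chi> = (1/|G|) sum_C |C| * chi_rho(C) * conj(chi(C)) with |G| = 8 for each irreducible chi in the table:
  <chi_rho, chi_1> = (1/8)[1*(6)*conj(1) + 1*(2)*conj(1) + 2*(-4)*conj(1) + 2*(2)*conj(1) + 2*(-2)*conj(1)]
      = (1/8)[(6) + (2) + (-8) + (4) + (-4)] = 0/8 = 0
  <chi_rho, chi_2> = (1/8)[1*(6)*conj(1) + 1*(2)*conj(1) + 2*(-4)*conj(1) + 2*(2)*conj(-1) + 2*(-2)*conj(-1)]
      = (1/8)[(6) + (2) + (-8) + (-4) + (4)] = 0/8 = 0
  <chi_rho, chi_3> = (1/8)[1*(6)*conj(1) + 1*(2)*conj(1) + 2*(-4)*conj(-1) + 2*(2)*conj(1) + 2*(-2)*conj(-1)]
      = (1/8)[(6) + (2) + (8) + (4) + (4)] = 24/8 = 3
  <chi_rho, chi_4> = (1/8)[1*(6)*conj(1) + 1*(2)*conj(1) + 2*(-4)*conj(-1) + 2*(2)*conj(-1) + 2*(-2)*conj(1)]
      = (1/8)[(6) + (2) + (8) + (-4) + (-4)] = 8/8 = 1
  <chi_rho, chi_5> = (1/8)[1*(6)*conj(2) + 1*(2)*conj(-2) + 2*(-4)*conj(0) + 2*(2)*conj(0) + 2*(-2)*conj(0)]
      = (1/8)[(12) + (-4) + (0) + (0) + (0)] = 8/8 = 1
Dimension check: dim(rho) = sum (mult * dim) = 0*1 + 0*1 + 3*1 + 1*1 + 1*2 = 6 = chi_rho(e) = 6.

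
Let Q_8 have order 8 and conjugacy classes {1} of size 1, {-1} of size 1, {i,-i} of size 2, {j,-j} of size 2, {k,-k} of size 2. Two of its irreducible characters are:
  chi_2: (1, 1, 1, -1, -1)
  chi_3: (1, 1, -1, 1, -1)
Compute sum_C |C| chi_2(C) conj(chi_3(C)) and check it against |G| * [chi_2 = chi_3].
Sum = 0; so <chi_2, chi_3> = 0 (distinct irreducibles are orthogonal).

Details: Compute term by term over conjugacy classes (|C| * chi_2(C) * conj(chi_3(C))):
  1*(1)*conj(1) + 1*(1)*conj(1) + 2*(1)*conj(-1) + 2*(-1)*conj(1) + 2*(-1)*conj(-1)
  = (1) + (1) + (-2) + (-2) + (2)
  = 0.
Dividing by |G| = 8 gives 0/8 = 0, matching the row-orthogonality relation <chi_2, chi_3> = [chi_2 = chi_3].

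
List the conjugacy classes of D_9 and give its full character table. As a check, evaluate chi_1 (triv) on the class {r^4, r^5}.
Conjugacy classes: {e} of size 1, {r^1, r^8} of size 2, {r^2, r^7} of size 2, {r^3, r^6} of size 2, {r^4, r^5} of size 2, {s, sr, ..., sr^8} of size 9.
Character table:
  irrep \ class              {e} (size 1)  {r^1, r^8} (size 2)  {r^2, r^7} (size 2)  {r^3, r^6} (size 2)  {r^4, r^5} (size 2)  {s, sr, ..., sr^8} (size 9)
  chi_1 (triv)               1             1                    1                    1                    1                    1                          
  chi_2 (sign: r->1, s->-1)  1             1                    1                    1                    1                    -1                         
  chi_3 (2d, j=1)            2             2*cos(2*pi/9)        2*cos(4*pi/9)        -1                   -2*cos(pi/9)         0                          
  chi_4 (2d, j=2)            2             2*cos(4*pi/9)        -2*cos(pi/9)         -1                   2*cos(2*pi/9)        0                          
  chi_5 (2d, j=3)            2             -1                   -1                   2                    -1                   0                          
  chi_6 (2d, j=4)            2             -2*cos(pi/9)         2*cos(2*pi/9)        -1                   2*cos(4*pi/9)        0                          

Spot check: chi_1 (triv) on {r^4, r^5} = 1.

Solution. D_9 has order 2*9 = 18 with 6 conjugacy classes, hence 6 irreducibles. Sum of squared dims 1 + 1 + 4 + 4 + 4 + 4 = 18 = |G|. Linear characters come from the abelianisation; the 2-dimensional irreps have character r^k -> 2*cos(2*pi*j*k/9), reflections -> 0.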